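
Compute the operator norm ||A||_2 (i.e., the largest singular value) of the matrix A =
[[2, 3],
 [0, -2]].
||A||_2 = 4 (= sqrt(largest eigenvalue of A^T A))

||A||_2 = sigma_max(A) = sqrt(lambda_max(A^T A)). Form the symmetric matrix M = A^T A =
[[4, 6],
 [6, 13]].
Its characteristic polynomial (trace, determinant of M give the coefficients) is
  p(λ) = det(λ I - M) = λ^2 - 17λ + 16.
For λ^2 - 17λ + 16 the discriminant is 225. It is a perfect square (15^2), so the roots are rational: λ = (17 ± 15)/2 = 16, 1.
So the eigenvalues of A^T A are ≈ 1, 16 (all ≥ 0, as they must be for A^T A). The largest is λ_max = 16, hence ||A||_2 = sqrt(λ_max) = 4.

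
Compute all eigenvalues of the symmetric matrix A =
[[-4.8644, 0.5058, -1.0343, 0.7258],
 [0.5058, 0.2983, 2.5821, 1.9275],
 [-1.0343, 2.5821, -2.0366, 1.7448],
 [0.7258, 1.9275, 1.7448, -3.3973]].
sigma(A) ≈ {-6, -4, -3, 3}

A is real symmetric, so its spectrum consists of real eigenvalues. Expanding the characteristic polynomial of the displayed matrix gives
  det(λ I - A) = p(λ) = λ^4 + (10)λ^3 + (15)λ^2 + (-89.9975)λ + (-215.9963).
Solving p(λ) = 0 yields eigenvalues ≈ -6, -4, -3, 3. (A is shown rounded to 4 decimals, so these recover the underlying integer eigenvalues to within that precision.)
Verification: the trace of A = -10 equals the sum of eigenvalues -10, and det(A) ≈ -215.9963 matches the eigenvalue product -216.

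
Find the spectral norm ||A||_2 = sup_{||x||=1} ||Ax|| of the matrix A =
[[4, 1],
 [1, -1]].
||A||_2 = sqrt((19 + sqrt(261))/2) ≈ 4.1926 (= sqrt(largest eigenvalue of A^T A))

||A||_2 = sigma_max(A) = sqrt(lambda_max(A^T A)). Form the symmetric matrix M = A^T A =
[[17, 3],
 [3, 2]].
Its characteristic polynomial (trace, determinant of M give the coefficients) is
  p(λ) = det(λ I - M) = λ^2 - 19λ + 25.
For λ^2 - 19λ + 25 the discriminant is 261. It is nonnegative but not a perfect square, so the roots are real and irrational: λ = (19 ± sqrt(261))/2 ≈ 17.5777, 1.4223.
So the eigenvalues of A^T A are ≈ 1.4223, 17.5777 (all ≥ 0, as they must be for A^T A). The largest is λ_max = (19 + sqrt(261))/2 ≈ 17.5777, hence ||A||_2 = sqrt(λ_max) = sqrt((19 + sqrt(261))/2) ≈ 4.1926.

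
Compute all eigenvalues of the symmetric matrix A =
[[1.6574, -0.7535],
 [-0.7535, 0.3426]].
sigma(A) ≈ {0, 2}

A is real symmetric, so its spectrum consists of real eigenvalues. Expanding the characteristic polynomial of the displayed matrix gives
  det(λ I - A) = p(λ) = λ^2 + (-2)λ + (0).
Solving p(λ) = 0 yields eigenvalues ≈ 0, 2. (A is shown rounded to 4 decimals, so these recover the underlying integer eigenvalues to within that precision.)
Verification: the trace of A = 2 equals the sum of eigenvalues 2, and det(A) ≈ 0.0001 matches the eigenvalue product 0.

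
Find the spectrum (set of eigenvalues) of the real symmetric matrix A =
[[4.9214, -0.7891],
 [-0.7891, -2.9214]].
sigma(A) ≈ {-3, 5}

A is real symmetric, so its spectrum consists of real eigenvalues. Expanding the characteristic polynomial of the displayed matrix gives
  det(λ I - A) = p(λ) = λ^2 + (-2)λ + (-15).
Solving p(λ) = 0 yields eigenvalues ≈ -3, 5. (A is shown rounded to 4 decimals, so these recover the underlying integer eigenvalues to within that precision.)
Verification: the trace of A = 2 equals the sum of eigenvalues 2, and det(A) ≈ -15.0001 matches the eigenvalue product -15.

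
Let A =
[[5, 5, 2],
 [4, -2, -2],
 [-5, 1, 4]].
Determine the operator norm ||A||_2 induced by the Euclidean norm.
||A||_2 ≈ 8.5654 (= sqrt(largest eigenvalue of A^T A))

||A||_2 = sigma_max(A) = sqrt(lambda_max(A^T A)). Form the symmetric matrix M = A^T A =
[[66, 12, -18],
 [12, 30, 18],
 [-18, 18, 24]].
Its characteristic polynomial (trace, sum of principal 2x2 minors, determinant of M give the coefficients) is
  p(λ) = det(λ I - M) = λ^3 - 120λ^2 + 3492λ - 5184.
No integer candidate from the rational root theorem (±divisors of 5184) is a root, so the roots are irrational. The cubic discriminant is Δ = 7811894016 > 0, so there are three distinct real roots. p(1) = -1811 and p(2) = 1328 have opposite signs, so a root lies in (1, 2); Newton's method refines it to λ ≈ 1.5679. p(45) = 81 and p(46) = -1136 have opposite signs, so a root lies in (45, 46); Newton's method refines it to λ ≈ 45.0657. p(73) = -731 and p(74) = 1328 have opposite signs, so a root lies in (73, 74); Newton's method refines it to λ ≈ 73.3663. Check (Vieta): the three roots sum to 120, matching tr M = 120.
So the eigenvalues of A^T A are ≈ 1.5679, 45.0657, 73.3663 (all ≥ 0, as they must be for A^T A). The largest is λ_max ≈ 73.3663, hence ||A||_2 = sqrt(λ_max) ≈ 8.5654.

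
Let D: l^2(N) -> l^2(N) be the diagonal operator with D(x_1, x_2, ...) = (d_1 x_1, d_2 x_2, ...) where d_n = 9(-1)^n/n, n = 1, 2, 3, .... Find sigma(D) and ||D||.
sigma(D) = {9(-1)^n/n : n ≥ 1} ∪ {0}; ||D|| = 9

A bounded diagonal operator on l^2 with diagonal entries d_n has spectrum equal to the closure of {d_n : n ≥ 1}: every d_n is an eigenvalue (with eigenvector e_n), so {d_n} ⊂ sigma(D); the spectrum is closed, so its closure is too; and for lambda not in the closure, (D - lambda I) has bounded inverse (the diagonal entries 1/(d_n - lambda) are bounded). For our sequence d_n = 9(-1)^n/n, n = 1, 2, 3, ...:
  - {d_n} = {9(-1)^n/n : n ≥ 1}; the only limit point is 0
  - closure = {9(-1)^n/n : n ≥ 1} ∪ {0}
For the norm: a diagonal operator has ||D|| = sup_n |d_n|. Here |d_n| = 9/n is decreasing, so sup_n |d_n| = |d_1| = 9. So ||D|| = 9.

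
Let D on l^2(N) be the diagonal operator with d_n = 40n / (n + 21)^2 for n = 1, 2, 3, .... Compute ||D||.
||D|| = 10/21 (attained at n = 21)

For D diagonal, ||D|| = sup_n |d_n|. Treat f(x) = 40x / (x + 21)^2 for real x > 0. By the quotient rule, f'(x) = 40(21 - x)/(x + 21)^3, which is positive for x < 21 and negative for x > 21. So f has a unique maximum at x = 21, and since 21 is a positive integer, the supremum over n ≥ 1 is attained at n = 21: d_21 = 40·21/(21 + 21)^2 = 40·21/1764 = 10/21. Hence ||D|| = 10/21.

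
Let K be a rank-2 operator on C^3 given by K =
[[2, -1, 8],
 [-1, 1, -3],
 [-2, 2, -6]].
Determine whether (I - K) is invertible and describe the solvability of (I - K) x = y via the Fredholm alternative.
(I - K) is invertible (det(I - K) = 9 ≠ 0), so for every y in C^3 the equation (I - K) x = y has a unique solution.

K has rank 2 and factors as K = U V^T = u1 v1^T + u2 v2^T with u1 = (-3, 1, 2), v1 = (0, -1, -2), u2 = (2, -1, -2), v2 = (1, -2, 1) (multiplying out reproduces the displayed K). The nonzero eigenvalues of U V^T coincide with those of the 2 x 2 matrix G = V^T U = [[v1·u1, v1·u2], [v2·u1, v2·u2]] = [[-5, 5], [-3, 2]], and by the Sylvester determinant identity det(I_3 - U V^T) = det(I_2 - V^T U) = det([[6, -5], [3, -1]]) = (6)(-1) - (-5)(3) = 9. (Direct check: I - K =
[[-1, 1, -8],
 [1, 0, 3],
 [2, -2, 7]]
has determinant 9.) The finite-dimensional Fredholm alternative says: either (I - K) is invertible, or ker(I - K) ≠ {0} and then range(I - K) = ker((I - K)^*)^⊥, with dim ker(I - K) = dim ker((I - K)^*). Since det(I - K) ≠ 0, 1 is not an eigenvalue of K and ker(I - K) = {0}, so we are in the first case: for every y there is a unique x = (I - K)^(-1) y. (Explicitly, by the Woodbury identity, (I - U V^T)^(-1) = I + U (I_2 - G)^(-1) V^T.)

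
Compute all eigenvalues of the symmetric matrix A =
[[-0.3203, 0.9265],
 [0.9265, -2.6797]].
sigma(A) ≈ {-3, 0}

A is real symmetric, so its spectrum consists of real eigenvalues. Expanding the characteristic polynomial of the displayed matrix gives
  det(λ I - A) = p(λ) = λ^2 + (3)λ + (0).
Solving p(λ) = 0 yields eigenvalues ≈ -3, 0. (A is shown rounded to 4 decimals, so these recover the underlying integer eigenvalues to within that precision.)
Verification: the trace of A = -3 equals the sum of eigenvalues -3, and det(A) ≈ -0.0001 matches the eigenvalue product 0.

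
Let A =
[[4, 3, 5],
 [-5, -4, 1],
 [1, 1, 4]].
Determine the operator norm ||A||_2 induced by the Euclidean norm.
||A||_2 ≈ 9.0799 (= sqrt(largest eigenvalue of A^T A))

||A||_2 = sigma_max(A) = sqrt(lambda_max(A^T A)). Form the symmetric matrix M = A^T A =
[[42, 33, 19],
 [33, 26, 15],
 [19, 15, 42]].
Its characteristic polynomial (trace, sum of principal 2x2 minors, determinant of M give the coefficients) is
  p(λ) = det(λ I - M) = λ^3 - 110λ^2 + 2273λ - 100.
No integer candidate from the rational root theorem (±divisors of 100) is a root, so the roots are irrational. The cubic discriminant is Δ = 15458303232 > 0, so there are three distinct real roots. p(0) = -100 and p(1) = 2064 have opposite signs, so a root lies in (0, 1); Newton's method refines it to λ ≈ 0.0441. p(27) = 764 and p(28) = -744 have opposite signs, so a root lies in (27, 28); Newton's method refines it to λ ≈ 27.5112. p(82) = -1986 and p(83) = 2556 have opposite signs, so a root lies in (82, 83); Newton's method refines it to λ ≈ 82.4447. Check (Vieta): the three roots sum to 110, matching tr M = 110.
So the eigenvalues of A^T A are ≈ 0.0441, 27.5112, 82.4447 (all ≥ 0, as they must be for A^T A). The largest is λ_max ≈ 82.4447, hence ||A||_2 = sqrt(λ_max) ≈ 9.0799.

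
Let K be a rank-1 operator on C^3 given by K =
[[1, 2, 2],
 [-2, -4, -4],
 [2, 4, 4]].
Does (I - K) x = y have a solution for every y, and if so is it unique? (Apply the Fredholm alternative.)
(I - K) is singular (det(I - K) = 0, i.e. 1 ∈ sigma(K)). (I - K) x = y is solvable iff y ⊥ ker((I - K)^*) = span{(1, 2, 2)}, i.e. iff y_1 + 2y_2 + 2y_3 = 0. When solvable, the solutions are x = y + c·(1, -2, 2), c arbitrary (ker(I - K) = span{(1, -2, 2)}, dimension 1).

K has rank 1, so it is an outer product K = u v^T: every row of K is a multiple of one row vector. Reading off the entries, u = (1, -2, 2) and v = (1, 2, 2) (row i of K equals u_i·v^T). A rank-one matrix u v^T satisfies K u = u (v·u) and kills the (2)-dimensional subspace v^⊥, so its characteristic polynomial is lambda^2 (lambda - v·u) with v·u = tr K = 1. Hence the eigenvalues of I - K are 1 (multiplicity 2) and 1 - (1) = 0, so det(I - K) = 0. (Direct check: I - K =
[[0, -2, -2],
 [2, 5, 4],
 [-2, -4, -3]]
has determinant 0.) So 1 is an eigenvalue of K and (I - K) is not invertible. The finite-dimensional Fredholm alternative says: either (I - K) is invertible, or ker(I - K) ≠ {0} and then range(I - K) = ker((I - K)^*)^⊥, with dim ker(I - K) = dim ker((I - K)^*). We are in the second case, so we need both kernels. Kernel of I - K: (I - K) u = u - u (v·u) = u - u = 0, so ker(I - K) = span{u} = span{(1, -2, 2)} (it is exactly 1-dimensional because rank(I - K) = 2). Kernel of the adjoint: K is real, so (I - K)^* = I - K^T = I - v u^T, and (I - v u^T) v = v - v (u·v) = 0; hence ker((I - K)^*) = span{v} = span{(1, 2, 2)}. Therefore (I - K) x = y is solvable iff <y, v> = 0, i.e. iff y_1 + 2y_2 + 2y_3 = 0. When this holds, K y = u (v·y) = 0, so (I - K) y = y and x = y is a particular solution; the full solution set is the line x = y + c·u = y + c·(1, -2, 2), c ∈ C.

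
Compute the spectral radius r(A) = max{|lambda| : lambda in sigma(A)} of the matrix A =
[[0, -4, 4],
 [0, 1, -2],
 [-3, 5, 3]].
r(A) ≈ 5.194

The eigenvalues of A are the roots of its characteristic polynomial. With M = A (coefficients from the trace, the sum of principal 2x2 minors, and det A):
  p(λ) = det(λ I - M) = λ^3 - 4λ^2 + 25λ + 12.
No integer candidate from the rational root theorem (±divisors of 12) is a root, so the roots are irrational. The cubic discriminant is Δ = -74916 < 0, so there is one real root and a complex-conjugate pair. p(-1) = -18 and p(0) = 12 have opposite signs, so a root lies in (-1, 0); Newton's method refines it to λ ≈ -0.4448. Dividing out (λ - (-0.4448)) leaves approximately λ^2 - 4.4448λ + 26.9771. For λ^2 - 4.4448λ + 26.9771 the discriminant is -88.1522. It is negative, so the remaining roots are the complex-conjugate pair λ ≈ 2.2224 ± 4.6945i. Their product equals the constant term, so |λ|^2 ≈ 26.9771 and |λ| ≈ 5.194.
Thus the eigenvalues (to 4 decimals) are -0.4448 (modulus 0.4448); 2.2224 ± 4.6945i (modulus 5.194). The spectral radius is the largest modulus: r(A) ≈ 5.194. (Cross-check: r(A) ≤ ||A||_2 ≈ 6.9146; equality holds whenever A is normal, though it can also hold for some non-normal A.)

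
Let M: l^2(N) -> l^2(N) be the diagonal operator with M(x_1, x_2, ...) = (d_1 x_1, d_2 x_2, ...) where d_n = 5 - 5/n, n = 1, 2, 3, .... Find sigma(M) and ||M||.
sigma(M) = {5 - 5/n : n ≥ 1} ∪ {5}; ||M|| = 5

A bounded diagonal operator on l^2 with diagonal entries d_n has spectrum equal to the closure of {d_n : n ≥ 1}: every d_n is an eigenvalue (with eigenvector e_n), so {d_n} ⊂ sigma(M); the spectrum is closed, so its closure is too; and for lambda not in the closure, (M - lambda I) has bounded inverse (the diagonal entries 1/(d_n - lambda) are bounded). For our sequence d_n = 5 - 5/n, n = 1, 2, 3, ...:
  - {d_n} = {5 - 5/n : n ≥ 1}; the only limit point is 5
  - closure = {5 - 5/n : n ≥ 1} ∪ {5}
For the norm: a diagonal operator has ||M|| = sup_n |d_n|. Here d_n = 5 - 5/n increases monotonically from d_1 = 0 toward 5, with all terms in [0, 5); so sup_n |d_n| = 5 (the supremum is the limit, not attained). So ||M|| = 5.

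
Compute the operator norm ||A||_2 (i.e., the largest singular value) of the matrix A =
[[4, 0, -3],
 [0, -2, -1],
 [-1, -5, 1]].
||A||_2 ≈ 5.8327 (= sqrt(largest eigenvalue of A^T A))

||A||_2 = sigma_max(A) = sqrt(lambda_max(A^T A)). Form the symmetric matrix M = A^T A =
[[17, 5, -13],
 [5, 29, -3],
 [-13, -3, 11]].
Its characteristic polynomial (trace, sum of principal 2x2 minors, determinant of M give the coefficients) is
  p(λ) = det(λ I - M) = λ^3 - 57λ^2 + 796λ - 484.
No integer candidate from the rational root theorem (±divisors of 484) is a root, so the roots are irrational. The cubic discriminant is Δ = 71607344 > 0, so there are three distinct real roots. p(0) = -484 and p(1) = 256 have opposite signs, so a root lies in (0, 1); Newton's method refines it to λ ≈ 0.6367. p(22) = 88 and p(23) = -162 have opposite signs, so a root lies in (22, 23); Newton's method refines it to λ ≈ 22.3427. p(34) = -8 and p(35) = 426 have opposite signs, so a root lies in (34, 35); Newton's method refines it to λ ≈ 34.0206. Check (Vieta): the three roots sum to 57, matching tr M = 57.
So the eigenvalues of A^T A are ≈ 0.6367, 22.3427, 34.0206 (all ≥ 0, as they must be for A^T A). The largest is λ_max ≈ 34.0206, hence ||A||_2 = sqrt(λ_max) ≈ 5.8327.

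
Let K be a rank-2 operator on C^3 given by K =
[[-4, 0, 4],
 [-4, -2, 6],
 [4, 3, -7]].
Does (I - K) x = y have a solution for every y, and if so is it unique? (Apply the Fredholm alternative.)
(I - K) is invertible (det(I - K) = 30 ≠ 0), so for every y in C^3 the equation (I - K) x = y has a unique solution.

K has rank 2 and factors as K = U V^T = u1 v1^T + u2 v2^T with u1 = (2, 0, 1), v1 = (0, 1, -1), u2 = (2, 2, -2), v2 = (-2, -1, 3) (multiplying out reproduces the displayed K). The nonzero eigenvalues of U V^T coincide with those of the 2 x 2 matrix G = V^T U = [[v1·u1, v1·u2], [v2·u1, v2·u2]] = [[-1, 4], [-1, -12]], and by the Sylvester determinant identity det(I_3 - U V^T) = det(I_2 - V^T U) = det([[2, -4], [1, 13]]) = (2)(13) - (-4)(1) = 30. (Direct check: I - K =
[[5, 0, -4],
 [4, 3, -6],
 [-4, -3, 8]]
has determinant 30.) The finite-dimensional Fredholm alternative says: either (I - K) is invertible, or ker(I - K) ≠ {0} and then range(I - K) = ker((I - K)^*)^⊥, with dim ker(I - K) = dim ker((I - K)^*). Since det(I - K) ≠ 0, 1 is not an eigenvalue of K and ker(I - K) = {0}, so we are in the first case: for every y there is a unique x = (I - K)^(-1) y. (Explicitly, by the Woodbury identity, (I - U V^T)^(-1) = I + U (I_2 - G)^(-1) V^T.)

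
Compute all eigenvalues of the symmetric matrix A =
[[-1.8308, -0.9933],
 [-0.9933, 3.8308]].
sigma(A) ≈ {-2, 4}

A is real symmetric, so its spectrum consists of real eigenvalues. Expanding the characteristic polynomial of the displayed matrix gives
  det(λ I - A) = p(λ) = λ^2 + (-2)λ + (-8).
Solving p(λ) = 0 yields eigenvalues ≈ -2, 4. (A is shown rounded to 4 decimals, so these recover the underlying integer eigenvalues to within that precision.)
Verification: the trace of A = 2 equals the sum of eigenvalues 2, and det(A) ≈ -8.0001 matches the eigenvalue product -8.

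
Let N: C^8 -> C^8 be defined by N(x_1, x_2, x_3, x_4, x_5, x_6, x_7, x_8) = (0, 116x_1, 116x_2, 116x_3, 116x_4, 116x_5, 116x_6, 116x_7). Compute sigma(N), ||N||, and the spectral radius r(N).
sigma(N) = {0}; ||N|| = 116; r(N) = 0. (N is nilpotent with N^8 = 0.)

On C^8, N is a strictly lower-triangular matrix with 116 on the subdiagonal and zeros elsewhere, so its characteristic polynomial is lambda^8 and every eigenvalue is 0: sigma(N) = {0}. For the operator norm, N e_i = 116e_{i+1} for i = 1, ..., 7 and N e_8 = 0, so the singular values of N are 116 (with multiplicity 7) and 0; hence ||N|| = 116. The spectral radius r(N) = max|lambda| = 0. Note ||N|| > r(N) — characteristic of non-normal nilpotent operators. Indeed N^8 = 0.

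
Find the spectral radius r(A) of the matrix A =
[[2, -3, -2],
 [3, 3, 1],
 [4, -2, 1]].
r(A) ≈ 4.7026

The eigenvalues of A are the roots of its characteristic polynomial. With M = A (coefficients from the trace, the sum of principal 2x2 minors, and det A):
  p(λ) = det(λ I - M) = λ^3 - 6λ^2 + 30λ - 43.
No integer candidate from the rational root theorem (±divisors of 43) is a root, so the roots are irrational. The cubic discriminant is Δ = -23355 < 0, so there is one real root and a complex-conjugate pair. p(1) = -18 and p(2) = 1 have opposite signs, so a root lies in (1, 2); Newton's method refines it to λ ≈ 1.9445. Dividing out (λ - (1.9445)) leaves approximately λ^2 - 4.0555λ + 22.1142. For λ^2 - 4.0555λ + 22.1142 the discriminant is -72.0093. It is negative, so the remaining roots are the complex-conjugate pair λ ≈ 2.0278 ± 4.2429i. Their product equals the constant term, so |λ|^2 ≈ 22.1142 and |λ| ≈ 4.7026.
Thus the eigenvalues (to 4 decimals) are 1.9445 (modulus 1.9445); 2.0278 ± 4.2429i (modulus 4.7026). The spectral radius is the largest modulus: r(A) ≈ 4.7026. (Cross-check: r(A) ≤ ||A||_2 ≈ 5.6231; equality holds whenever A is normal, though it can also hold for some non-normal A.)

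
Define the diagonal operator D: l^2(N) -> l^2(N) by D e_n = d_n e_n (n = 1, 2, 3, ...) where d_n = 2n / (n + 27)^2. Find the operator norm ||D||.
||D|| = 1/54 (attained at n = 27)

For D diagonal, ||D|| = sup_n |d_n|. Treat f(x) = 2x / (x + 27)^2 for real x > 0. By the quotient rule, f'(x) = 2(27 - x)/(x + 27)^3, which is positive for x < 27 and negative for x > 27. So f has a unique maximum at x = 27, and since 27 is a positive integer, the supremum over n ≥ 1 is attained at n = 27: d_27 = 2·27/(27 + 27)^2 = 2·27/2916 = 1/54. Hence ||D|| = 1/54.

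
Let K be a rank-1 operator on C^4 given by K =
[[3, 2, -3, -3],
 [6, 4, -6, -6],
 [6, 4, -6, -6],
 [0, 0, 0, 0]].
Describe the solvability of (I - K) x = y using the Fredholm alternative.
(I - K) is singular (det(I - K) = 0, i.e. 1 ∈ sigma(K)). (I - K) x = y is solvable iff y ⊥ ker((I - K)^*) = span{(3, 2, -3, -3)}, i.e. iff 3y_1 + 2y_2 - 3y_3 - 3y_4 = 0. When solvable, the solutions are x = y + c·(1, 2, 2, 0), c arbitrary (ker(I - K) = span{(1, 2, 2, 0)}, dimension 1).

K has rank 1, so it is an outer product K = u v^T: every row of K is a multiple of one row vector. Reading off the entries, u = (1, 2, 2, 0) and v = (3, 2, -3, -3) (row i of K equals u_i·v^T). A rank-one matrix u v^T satisfies K u = u (v·u) and kills the (3)-dimensional subspace v^⊥, so its characteristic polynomial is lambda^3 (lambda - v·u) with v·u = tr K = 1. Hence the eigenvalues of I - K are 1 (multiplicity 3) and 1 - (1) = 0, so det(I - K) = 0. (Direct check: I - K =
[[-2, -2, 3, 3],
 [-6, -3, 6, 6],
 [-6, -4, 7, 6],
 [0, 0, 0, 1]]
has determinant 0.) So 1 is an eigenvalue of K and (I - K) is not invertible. The finite-dimensional Fredholm alternative says: either (I - K) is invertible, or ker(I - K) ≠ {0} and then range(I - K) = ker((I - K)^*)^⊥, with dim ker(I - K) = dim ker((I - K)^*). We are in the second case, so we need both kernels. Kernel of I - K: (I - K) u = u - u (v·u) = u - u = 0, so ker(I - K) = span{u} = span{(1, 2, 2, 0)} (it is exactly 1-dimensional because rank(I - K) = 3). Kernel of the adjoint: K is real, so (I - K)^* = I - K^T = I - v u^T, and (I - v u^T) v = v - v (u·v) = 0; hence ker((I - K)^*) = span{v} = span{(3, 2, -3, -3)}. Therefore (I - K) x = y is solvable iff <y, v> = 0, i.e. iff 3y_1 + 2y_2 - 3y_3 - 3y_4 = 0. When this holds, K y = u (v·y) = 0, so (I - K) y = y and x = y is a particular solution; the full solution set is the line x = y + c·u = y + c·(1, 2, 2, 0), c ∈ C.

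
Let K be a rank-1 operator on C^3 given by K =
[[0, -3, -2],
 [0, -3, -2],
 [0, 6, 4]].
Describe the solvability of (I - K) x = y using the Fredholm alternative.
(I - K) is singular (det(I - K) = 0, i.e. 1 ∈ sigma(K)). (I - K) x = y is solvable iff y ⊥ ker((I - K)^*) = span{(0, -3, -2)}, i.e. iff -3y_2 - 2y_3 = 0. When solvable, the solutions are x = y + c·(1, 1, -2), c arbitrary (ker(I - K) = span{(1, 1, -2)}, dimension 1).

K has rank 1, so it is an outer product K = u v^T: every row of K is a multiple of one row vector. Reading off the entries, u = (1, 1, -2) and v = (0, -3, -2) (row i of K equals u_i·v^T). A rank-one matrix u v^T satisfies K u = u (v·u) and kills the (2)-dimensional subspace v^⊥, so its characteristic polynomial is lambda^2 (lambda - v·u) with v·u = tr K = 1. Hence the eigenvalues of I - K are 1 (multiplicity 2) and 1 - (1) = 0, so det(I - K) = 0. (Direct check: I - K =
[[1, 3, 2],
 [0, 4, 2],
 [0, -6, -3]]
has determinant 0.) So 1 is an eigenvalue of K and (I - K) is not invertible. The finite-dimensional Fredholm alternative says: either (I - K) is invertible, or ker(I - K) ≠ {0} and then range(I - K) = ker((I - K)^*)^⊥, with dim ker(I - K) = dim ker((I - K)^*). We are in the second case, so we need both kernels. Kernel of I - K: (I - K) u = u - u (v·u) = u - u = 0, so ker(I - K) = span{u} = span{(1, 1, -2)} (it is exactly 1-dimensional because rank(I - K) = 2). Kernel of the adjoint: K is real, so (I - K)^* = I - K^T = I - v u^T, and (I - v u^T) v = v - v (u·v) = 0; hence ker((I - K)^*) = span{v} = span{(0, -3, -2)}. Therefore (I - K) x = y is solvable iff <y, v> = 0, i.e. iff -3y_2 - 2y_3 = 0. When this holds, K y = u (v·y) = 0, so (I - K) y = y and x = y is a particular solution; the full solution set is the line x = y + c·u = y + c·(1, 1, -2), c ∈ C.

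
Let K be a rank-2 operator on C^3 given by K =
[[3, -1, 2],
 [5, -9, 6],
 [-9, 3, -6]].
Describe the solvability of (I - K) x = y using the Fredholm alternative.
(I - K) is invertible (det(I - K) = 27 ≠ 0), so for every y in C^3 the equation (I - K) x = y has a unique solution.

K has rank 2 and factors as K = U V^T = u1 v1^T + u2 v2^T with u1 = (-1, -3, 3), v1 = (-3, 1, -2), u2 = (0, 2, 0), v2 = (-2, -3, 0) (multiplying out reproduces the displayed K). The nonzero eigenvalues of U V^T coincide with those of the 2 x 2 matrix G = V^T U = [[v1·u1, v1·u2], [v2·u1, v2·u2]] = [[-6, 2], [11, -6]], and by the Sylvester determinant identity det(I_3 - U V^T) = det(I_2 - V^T U) = det([[7, -2], [-11, 7]]) = (7)(7) - (-2)(-11) = 27. (Direct check: I - K =
[[-2, 1, -2],
 [-5, 10, -6],
 [9, -3, 7]]
has determinant 27.) The finite-dimensional Fredholm alternative says: either (I - K) is invertible, or ker(I - K) ≠ {0} and then range(I - K) = ker((I - K)^*)^⊥, with dim ker(I - K) = dim ker((I - K)^*). Since det(I - K) ≠ 0, 1 is not an eigenvalue of K and ker(I - K) = {0}, so we are in the first case: for every y there is a unique x = (I - K)^(-1) y. (Explicitly, by the Woodbury identity, (I - U V^T)^(-1) = I + U (I_2 - G)^(-1) V^T.)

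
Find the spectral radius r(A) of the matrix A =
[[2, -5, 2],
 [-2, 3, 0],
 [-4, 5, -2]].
r(A) ≈ 4.7803

The eigenvalues of A are the roots of its characteristic polynomial. With M = A (coefficients from the trace, the sum of principal 2x2 minors, and det A):
  p(λ) = det(λ I - M) = λ^3 - 3λ^2 - 6λ - 12.
No integer candidate from the rational root theorem (±divisors of 12) is a root, so the roots are irrational. The cubic discriminant is Δ = -7884 < 0, so there is one real root and a complex-conjugate pair. p(4) = -20 and p(5) = 8 have opposite signs, so a root lies in (4, 5); Newton's method refines it to λ ≈ 4.7803. Dividing out (λ - (4.7803)) leaves approximately λ^2 + 1.7803λ + 2.5103. For λ^2 + 1.7803λ + 2.5103 the discriminant is -6.8718. It is negative, so the remaining roots are the complex-conjugate pair λ ≈ -0.8901 ± 1.3107i. Their product equals the constant term, so |λ|^2 ≈ 2.5103 and |λ| ≈ 1.5844.
Thus the eigenvalues (to 4 decimals) are 4.7803 (modulus 4.7803); -0.8901 ± 1.3107i (modulus 1.5844). The spectral radius is the largest modulus: r(A) ≈ 4.7803. (Cross-check: r(A) ≤ ||A||_2 ≈ 9.3968; equality holds whenever A is normal, though it can also hold for some non-normal A.)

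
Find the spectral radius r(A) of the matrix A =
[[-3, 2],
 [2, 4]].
r(A) = (1 + sqrt(65))/2 ≈ 4.5311

The eigenvalues of A are the roots of its characteristic polynomial. With M = A (coefficients from the trace and determinant):
  p(λ) = det(λ I - M) = λ^2 - λ - 16.
For λ^2 - λ - 16 the discriminant is 65. It is nonnegative but not a perfect square, so the roots are real and irrational: λ = (1 ± sqrt(65))/2 ≈ 4.5311, -3.5311.
Thus the eigenvalues (to 4 decimals) are 4.5311 (modulus 4.5311); -3.5311 (modulus 3.5311). The spectral radius is the largest modulus: r(A) = (1 + sqrt(65))/2 ≈ 4.5311. (Cross-check: r(A) ≤ ||A||_2 ≈ 4.5311; equality holds whenever A is normal, though it can also hold for some non-normal A.)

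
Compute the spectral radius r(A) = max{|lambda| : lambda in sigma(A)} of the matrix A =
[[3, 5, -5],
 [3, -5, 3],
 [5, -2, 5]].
r(A) ≈ 5.531

The eigenvalues of A are the roots of its characteristic polynomial. With M = A (coefficients from the trace, the sum of principal 2x2 minors, and det A):
  p(λ) = det(λ I - M) = λ^3 - 3λ^2 - 9λ + 152.
No integer candidate from the rational root theorem (±divisors of 152) is a root, so the roots are irrational. The cubic discriminant is Δ = -529875 < 0, so there is one real root and a complex-conjugate pair. p(-5) = -3 and p(-4) = 76 have opposite signs, so a root lies in (-5, -4); Newton's method refines it to λ ≈ -4.9686. Dividing out (λ - (-4.9686)) leaves approximately λ^2 - 7.9686λ + 30.5923. For λ^2 - 7.9686λ + 30.5923 the discriminant is -58.8713. It is negative, so the remaining roots are the complex-conjugate pair λ ≈ 3.9843 ± 3.8364i. Their product equals the constant term, so |λ|^2 ≈ 30.5923 and |λ| ≈ 5.531.
Thus the eigenvalues (to 4 decimals) are -4.9686 (modulus 4.9686); 3.9843 ± 3.8364i (modulus 5.531). The spectral radius is the largest modulus: r(A) ≈ 5.531. (Cross-check: r(A) ≤ ||A||_2 ≈ 10.6166; equality holds whenever A is normal, though it can also hold for some non-normal A.)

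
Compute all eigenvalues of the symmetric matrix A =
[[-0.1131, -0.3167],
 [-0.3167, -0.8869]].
sigma(A) ≈ {-1, 0}

A is real symmetric, so its spectrum consists of real eigenvalues. Expanding the characteristic polynomial of the displayed matrix gives
  det(λ I - A) = p(λ) = λ^2 + (1)λ + (0).
Solving p(λ) = 0 yields eigenvalues ≈ -1, 0. (A is shown rounded to 4 decimals, so these recover the underlying integer eigenvalues to within that precision.)
Verification: the trace of A = -1 equals the sum of eigenvalues -1, and det(A) ≈ 0.0000 matches the eigenvalue product 0.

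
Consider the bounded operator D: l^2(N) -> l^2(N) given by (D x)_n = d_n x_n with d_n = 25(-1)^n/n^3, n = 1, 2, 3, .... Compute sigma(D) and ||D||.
sigma(D) = {25(-1)^n/n^3 : n ≥ 1} ∪ {0}; ||D|| = 25

A bounded diagonal operator on l^2 with diagonal entries d_n has spectrum equal to the closure of {d_n : n ≥ 1}: every d_n is an eigenvalue (with eigenvector e_n), so {d_n} ⊂ sigma(D); the spectrum is closed, so its closure is too; and for lambda not in the closure, (D - lambda I) has bounded inverse (the diagonal entries 1/(d_n - lambda) are bounded). For our sequence d_n = 25(-1)^n/n^3, n = 1, 2, 3, ...:
  - {d_n} = {25(-1)^n/n^3 : n ≥ 1}; the only limit point is 0
  - closure = {25(-1)^n/n^3 : n ≥ 1} ∪ {0}
For the norm: a diagonal operator has ||D|| = sup_n |d_n|. Here |d_n| = 25/n^3 is decreasing, so sup_n |d_n| = |d_1| = 25. So ||D|| = 25.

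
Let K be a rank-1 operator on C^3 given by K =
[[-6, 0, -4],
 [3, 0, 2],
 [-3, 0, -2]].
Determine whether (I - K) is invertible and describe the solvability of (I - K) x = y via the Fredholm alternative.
(I - K) is invertible (det(I - K) = 9 ≠ 0), so for every y in C^3 the equation (I - K) x = y has a unique solution.

K has rank 1, so it is an outer product K = u v^T: every row of K is a multiple of one row vector. Reading off the entries, u = (-2, 1, -1) and v = (3, 0, 2) (row i of K equals u_i·v^T). A rank-one matrix u v^T satisfies K u = u (v·u) and kills the (2)-dimensional subspace v^⊥, so its characteristic polynomial is lambda^2 (lambda - v·u) with v·u = tr K = -8. Hence the eigenvalues of I - K are 1 (multiplicity 2) and 1 - (-8) = 9, so det(I - K) = 9. (Direct check: I - K =
[[7, 0, 4],
 [-3, 1, -2],
 [3, 0, 3]]
has determinant 9.) The finite-dimensional Fredholm alternative says: either (I - K) is invertible, or ker(I - K) ≠ {0} and then range(I - K) = ker((I - K)^*)^⊥, with dim ker(I - K) = dim ker((I - K)^*). Since det(I - K) ≠ 0, 1 is not an eigenvalue of K and ker(I - K) = {0}, so we are in the first case: for every y there is a unique x = (I - K)^(-1) y. Explicitly, by the Sherman–Morrison formula, (I - u v^T)^(-1) = I + u v^T/(1 - v·u), i.e. (I - K)^(-1) = I + K/(9).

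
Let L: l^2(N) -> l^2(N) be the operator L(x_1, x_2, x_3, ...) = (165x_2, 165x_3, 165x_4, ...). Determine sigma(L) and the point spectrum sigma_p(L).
sigma(L) = closed disk {z in C : |z| ≤ 165}; sigma_p(L) = open disk {z in C : |z| < 165}

Note L = 165·V where V is the unit left shift (V x)_k = x_{k+1}; so sigma(L) = 165·sigma(V) and ||L|| = 165||V||. ||L x||^2 = 27225sum_{k≥2} |x_k|^2 ≤ 27225||x||^2, with equality on {x : x_1 = 0}, so ||L|| = 165. For any lambda with |lambda| < 165, set r = lambda/165 (|r| < 1); the vector x = (1, r, r^2, ...) is in l^2 and satisfies L x = 165(r, r^2, ...) = lambda x, so lambda is an eigenvalue. On the boundary |lambda| = 165 the geometric series diverges, so no l^2 eigenvector exists, but these lambda lie in the approximate point spectrum. Hence sigma(L) is the closed disk of radius 165 and sigma_p(L) is the open disk.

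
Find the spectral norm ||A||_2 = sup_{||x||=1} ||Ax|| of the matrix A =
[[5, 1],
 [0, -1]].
||A||_2 = sqrt((27 + sqrt(629))/2) ≈ 5.1029 (= sqrt(largest eigenvalue of A^T A))

||A||_2 = sigma_max(A) = sqrt(lambda_max(A^T A)). Form the symmetric matrix M = A^T A =
[[25, 5],
 [5, 2]].
Its characteristic polynomial (trace, determinant of M give the coefficients) is
  p(λ) = det(λ I - M) = λ^2 - 27λ + 25.
For λ^2 - 27λ + 25 the discriminant is 629. It is nonnegative but not a perfect square, so the roots are real and irrational: λ = (27 ± sqrt(629))/2 ≈ 26.0399, 0.9601.
So the eigenvalues of A^T A are ≈ 0.9601, 26.0399 (all ≥ 0, as they must be for A^T A). The largest is λ_max = (27 + sqrt(629))/2 ≈ 26.0399, hence ||A||_2 = sqrt(λ_max) = sqrt((27 + sqrt(629))/2) ≈ 5.1029.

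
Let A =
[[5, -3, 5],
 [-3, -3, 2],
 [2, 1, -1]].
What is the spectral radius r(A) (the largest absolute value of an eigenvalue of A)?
r(A) ≈ 6.8813

The eigenvalues of A are the roots of its characteristic polynomial. With M = A (coefficients from the trace, the sum of principal 2x2 minors, and det A):
  p(λ) = det(λ I - M) = λ^3 - λ^2 - 38λ - 17.
No integer candidate from the rational root theorem (±divisors of 17) is a root, so the roots are irrational. The cubic discriminant is Δ = 201433 > 0, so there are three distinct real roots. p(-6) = -41 and p(-5) = 23 have opposite signs, so a root lies in (-6, -5); Newton's method refines it to λ ≈ -5.426. p(-1) = 19 and p(0) = -17 have opposite signs, so a root lies in (-1, 0); Newton's method refines it to λ ≈ -0.4553. p(6) = -65 and p(7) = 11 have opposite signs, so a root lies in (6, 7); Newton's method refines it to λ ≈ 6.8813. Check (Vieta): the three roots sum to 1, matching tr M = 1.
Thus the eigenvalues (to 4 decimals) are -5.426 (modulus 5.426); -0.4553 (modulus 0.4553); 6.8813 (modulus 6.8813). The spectral radius is the largest modulus: r(A) ≈ 6.8813. (Cross-check: r(A) ≤ ||A||_2 ≈ 7.7098; equality holds whenever A is normal, though it can also hold for some non-normal A.)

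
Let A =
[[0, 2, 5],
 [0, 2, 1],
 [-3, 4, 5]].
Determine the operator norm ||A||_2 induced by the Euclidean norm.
||A||_2 ≈ 8.8075 (= sqrt(largest eigenvalue of A^T A))

||A||_2 = sigma_max(A) = sqrt(lambda_max(A^T A)). Form the symmetric matrix M = A^T A =
[[9, -12, -15],
 [-12, 24, 32],
 [-15, 32, 51]].
Its characteristic polynomial (trace, sum of principal 2x2 minors, determinant of M give the coefficients) is
  p(λ) = det(λ I - M) = λ^3 - 84λ^2 + 506λ - 576.
No integer candidate from the rational root theorem (±divisors of 576) is a root, so the roots are irrational. The cubic discriminant is Δ = 354506656 > 0, so there are three distinct real roots. p(1) = -153 and p(2) = 108 have opposite signs, so a root lies in (1, 2); Newton's method refines it to λ ≈ 1.5101. p(4) = 168 and p(5) = -21 have opposite signs, so a root lies in (4, 5); Newton's method refines it to λ ≈ 4.9171. p(77) = -3117 and p(78) = 2388 have opposite signs, so a root lies in (77, 78); Newton's method refines it to λ ≈ 77.5728. Check (Vieta): the three roots sum to 84, matching tr M = 84.
So the eigenvalues of A^T A are ≈ 1.5101, 4.9171, 77.5728 (all ≥ 0, as they must be for A^T A). The largest is λ_max ≈ 77.5728, hence ||A||_2 = sqrt(λ_max) ≈ 8.8075.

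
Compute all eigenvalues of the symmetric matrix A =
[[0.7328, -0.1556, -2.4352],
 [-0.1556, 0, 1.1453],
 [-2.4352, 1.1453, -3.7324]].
sigma(A) ≈ {-5, 0, 2}

A is real symmetric, so its spectrum consists of real eigenvalues. Expanding the characteristic polynomial of the displayed matrix gives
  det(λ I - A) = p(λ) = λ^3 + (3)λ^2 + (-10)λ + (0).
Solving p(λ) = 0 yields eigenvalues ≈ -5, 0, 2. (A is shown rounded to 4 decimals, so these recover the underlying integer eigenvalues to within that precision.)
Verification: the trace of A = -3 equals the sum of eigenvalues -3, and det(A) ≈ -0.0003 matches the eigenvalue product 0.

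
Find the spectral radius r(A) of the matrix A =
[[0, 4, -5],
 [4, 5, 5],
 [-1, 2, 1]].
r(A) ≈ 7.673

The eigenvalues of A are the roots of its characteristic polynomial. With M = A (coefficients from the trace, the sum of principal 2x2 minors, and det A):
  p(λ) = det(λ I - M) = λ^3 - 6λ^2 - 26λ + 101.
No integer candidate from the rational root theorem (±divisors of 101) is a root, so the roots are irrational. The cubic discriminant is Δ = 190085 > 0, so there are three distinct real roots. p(-5) = -44 and p(-4) = 45 have opposite signs, so a root lies in (-5, -4); Newton's method refines it to λ ≈ -4.5598. p(2) = 33 and p(3) = -4 have opposite signs, so a root lies in (2, 3); Newton's method refines it to λ ≈ 2.8868. p(7) = -32 and p(8) = 21 have opposite signs, so a root lies in (7, 8); Newton's method refines it to λ ≈ 7.673. Check (Vieta): the three roots sum to 6, matching tr M = 6.
Thus the eigenvalues (to 4 decimals) are -4.5598 (modulus 4.5598); 2.8868 (modulus 2.8868); 7.673 (modulus 7.673). The spectral radius is the largest modulus: r(A) ≈ 7.673. (Cross-check: r(A) ≤ ||A||_2 ≈ 8.286; equality holds whenever A is normal, though it can also hold for some non-normal A.)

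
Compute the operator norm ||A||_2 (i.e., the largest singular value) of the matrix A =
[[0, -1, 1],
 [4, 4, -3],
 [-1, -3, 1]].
||A||_2 ≈ 7.1773 (= sqrt(largest eigenvalue of A^T A))

||A||_2 = sigma_max(A) = sqrt(lambda_max(A^T A)). Form the symmetric matrix M = A^T A =
[[17, 19, -13],
 [19, 26, -16],
 [-13, -16, 11]].
Its characteristic polynomial (trace, sum of principal 2x2 minors, determinant of M give the coefficients) is
  p(λ) = det(λ I - M) = λ^3 - 54λ^2 + 129λ - 49.
No integer candidate from the rational root theorem (±divisors of 49) is a root, so the roots are irrational. The cubic discriminant is Δ = 15154641 > 0, so there are three distinct real roots. p(0) = -49 and p(1) = 27 have opposite signs, so a root lies in (0, 1); Newton's method refines it to λ ≈ 0.4725. p(2) = 1 and p(3) = -121 have opposite signs, so a root lies in (2, 3); Newton's method refines it to λ ≈ 2.0132. p(51) = -1273 and p(52) = 1251 have opposite signs, so a root lies in (51, 52); Newton's method refines it to λ ≈ 51.5143. Check (Vieta): the three roots sum to 54, matching tr M = 54.
So the eigenvalues of A^T A are ≈ 0.4725, 2.0132, 51.5143 (all ≥ 0, as they must be for A^T A). The largest is λ_max ≈ 51.5143, hence ||A||_2 = sqrt(λ_max) ≈ 7.1773.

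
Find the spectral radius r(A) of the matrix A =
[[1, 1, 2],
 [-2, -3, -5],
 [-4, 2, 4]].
r(A) ≈ 3.2363

The eigenvalues of A are the roots of its characteristic polynomial. With M = A (coefficients from the trace, the sum of principal 2x2 minors, and det A):
  p(λ) = det(λ I - M) = λ^3 - 2λ^2 + 9λ + 6.
No integer candidate from the rational root theorem (±divisors of 6) is a root, so the roots are irrational. The cubic discriminant is Δ = -5316 < 0, so there is one real root and a complex-conjugate pair. p(-1) = -6 and p(0) = 6 have opposite signs, so a root lies in (-1, 0); Newton's method refines it to λ ≈ -0.5729. Dividing out (λ - (-0.5729)) leaves approximately λ^2 - 2.5729λ + 10.4739. For λ^2 - 2.5729λ + 10.4739 the discriminant is -35.2759. It is negative, so the remaining roots are the complex-conjugate pair λ ≈ 1.2864 ± 2.9697i. Their product equals the constant term, so |λ|^2 ≈ 10.4739 and |λ| ≈ 3.2363.
Thus the eigenvalues (to 4 decimals) are -0.5729 (modulus 0.5729); 1.2864 ± 2.9697i (modulus 3.2363). The spectral radius is the largest modulus: r(A) ≈ 3.2363. (Cross-check: r(A) ≤ ||A||_2 ≈ 7.7025; equality holds whenever A is normal, though it can also hold for some non-normal A.)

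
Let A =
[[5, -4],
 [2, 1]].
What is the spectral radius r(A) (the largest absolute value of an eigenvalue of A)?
r(A) = sqrt(13) ≈ 3.6056

The eigenvalues of A are the roots of its characteristic polynomial. With M = A (coefficients from the trace and determinant):
  p(λ) = det(λ I - M) = λ^2 - 6λ + 13.
For λ^2 - 6λ + 13 the discriminant is -16. It is negative, so the roots are the complex-conjugate pair λ = 3 ± (sqrt(16)/2) i ≈ 3 ± 2i. For a conjugate pair the product of the roots equals the constant term, so |λ|^2 = 13 and |λ| = sqrt(13) ≈ 3.6056.
Thus the eigenvalues (to 4 decimals) are 3 ± 2i (modulus 3.6056). The spectral radius is the largest modulus: r(A) = sqrt(13) ≈ 3.6056. (Cross-check: r(A) ≤ ||A||_2 ≈ 6.4787; equality holds whenever A is normal, though it can also hold for some non-normal A.)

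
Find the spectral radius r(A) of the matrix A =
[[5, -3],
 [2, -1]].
r(A) = (4 + sqrt(12))/2 ≈ 3.7321

The eigenvalues of A are the roots of its characteristic polynomial. With M = A (coefficients from the trace and determinant):
  p(λ) = det(λ I - M) = λ^2 - 4λ + 1.
For λ^2 - 4λ + 1 the discriminant is 12. It is nonnegative but not a perfect square, so the roots are real and irrational: λ = (4 ± sqrt(12))/2 ≈ 3.7321, 0.2679.
Thus the eigenvalues (to 4 decimals) are 3.7321 (modulus 3.7321); 0.2679 (modulus 0.2679). The spectral radius is the largest modulus: r(A) = (4 + sqrt(12))/2 ≈ 3.7321. (Cross-check: r(A) ≤ ||A||_2 ≈ 6.2429; equality holds whenever A is normal, though it can also hold for some non-normal A.)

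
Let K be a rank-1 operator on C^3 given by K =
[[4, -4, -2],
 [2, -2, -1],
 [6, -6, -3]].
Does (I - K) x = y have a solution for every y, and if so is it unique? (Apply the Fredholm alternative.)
(I - K) is invertible (det(I - K) = 2 ≠ 0), so for every y in C^3 the equation (I - K) x = y has a unique solution.

K has rank 1, so it is an outer product K = u v^T: every row of K is a multiple of one row vector. Reading off the entries, u = (2, 1, 3) and v = (2, -2, -1) (row i of K equals u_i·v^T). A rank-one matrix u v^T satisfies K u = u (v·u) and kills the (2)-dimensional subspace v^⊥, so its characteristic polynomial is lambda^2 (lambda - v·u) with v·u = tr K = -1. Hence the eigenvalues of I - K are 1 (multiplicity 2) and 1 - (-1) = 2, so det(I - K) = 2. (Direct check: I - K =
[[-3, 4, 2],
 [-2, 3, 1],
 [-6, 6, 4]]
has determinant 2.) The finite-dimensional Fredholm alternative says: either (I - K) is invertible, or ker(I - K) ≠ {0} and then range(I - K) = ker((I - K)^*)^⊥, with dim ker(I - K) = dim ker((I - K)^*). Since det(I - K) ≠ 0, 1 is not an eigenvalue of K and ker(I - K) = {0}, so we are in the first case: for every y there is a unique x = (I - K)^(-1) y. Explicitly, by the Sherman–Morrison formula, (I - u v^T)^(-1) = I + u v^T/(1 - v·u), i.e. (I - K)^(-1) = I + K/(2).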